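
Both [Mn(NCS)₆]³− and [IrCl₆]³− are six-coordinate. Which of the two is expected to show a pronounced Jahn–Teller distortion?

[Mn(NCS)₆]³−

[Mn(NCS)₆]³−: Each isothiocyanate is −1; balancing the −3 overall charge requires Mn(III). Group 7 minus oxidation state 3 gives a d⁴ configuration. Isothiocyanate is a weak-field ligand for a first-row metal, so the complex is high-spin. The t₂g³e_g¹ (high-spin) configuration has an unevenly filled e_g set; the Jahn–Teller theorem predicts a tetragonal distortion (typically axial elongation) to lift the degeneracy.
[IrCl₆]³−: Each chloride is −1; balancing the −3 overall charge requires Ir(III). Ir sits in group 9, so the d-electron count is 9 − 3 = 6. A 5d ion has a large Δₒ and is invariably low-spin. The d⁶ configuration leaves the e_g set evenly filled (or empty) — no strong Jahn–Teller driving force.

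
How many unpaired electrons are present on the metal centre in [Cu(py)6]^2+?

Pyridine is neutral; balancing the +2 overall charge requires Cu(II).
Copper is a group-11 element; Cu(II) is therefore d⁹.
In an octahedral field the d⁹ configuration is t₂g⁶e_g³ (only one arrangement possible), giving 1 unpaired electron.

1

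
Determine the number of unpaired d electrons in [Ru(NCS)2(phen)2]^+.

Each isothiocyanate is −1; 1,10-phenanthroline is neutral; balancing the +1 overall charge requires Ru(III).
Ruthenium is a group-8 element; Ru(III) is therefore d⁵.
Counting donor atoms: 2×isothiocyanate (monodentate) → 2 donors; 2×1,10-phenanthroline (bidentate) → 4 donors. Coordination number = 6.
The spin state decides the count: a 4d ion has a large Δₒ and is invariably low-spin.
An octahedral low-spin d⁵ ion is t₂g⁵e_g⁰, giving 1 unpaired electron.

1 unpaired electron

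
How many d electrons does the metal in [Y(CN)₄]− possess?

d⁰

Summing ligand charges against the −1 overall charge gives an oxidation state of +3 for yttrium.
Group 3 minus oxidation state 3 gives a d⁰ configuration.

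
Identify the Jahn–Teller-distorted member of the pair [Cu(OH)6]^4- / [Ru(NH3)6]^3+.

[Cu(OH)6]^4-: Summing ligand charges against the −4 overall charge gives an oxidation state of +2 for copper. Group 11 minus oxidation state 2 gives a d⁹ configuration. The t₂g⁶e_g³ configuration has an unevenly filled e_g set; the Jahn–Teller theorem predicts a tetragonal distortion (typically axial elongation) to lift the degeneracy.
[Ru(NH3)6]^3+: Ligand charges: ammonia is neutral. With an overall charge of +3 the ruthenium centre must be in the +3 oxidation state. Ru sits in group 8, so the d-electron count is 8 − 3 = 5. A 4d ion has a large Δₒ and is invariably low-spin. The d⁵ configuration leaves the e_g set evenly filled (or empty) — no strong Jahn–Teller driving force.

[Cu(OH)6]^4-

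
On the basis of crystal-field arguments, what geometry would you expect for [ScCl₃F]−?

Ligand charges: each chloride is −1; each fluoride is −1. With an overall charge of −1 the scandium centre must be in the +3 oxidation state.
Scandium is a group-3 element; Sc(III) is therefore d⁰.
Coordination number: 4.
A d⁰ ion has no crystal-field stabilisation preference between square planar and tetrahedral, so four ligands adopt the sterically favoured tetrahedral geometry.

tetrahedral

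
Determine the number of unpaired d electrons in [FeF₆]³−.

5

Summing ligand charges against the −3 overall charge gives an oxidation state of +3 for iron.
Iron is a group-8 element; Fe(III) is therefore d⁵.
The spin state decides the count: Fluoride is a weak-field ligand for a first-row metal, so the complex is high-spin.
An octahedral high-spin d⁵ ion is t₂g³e_g², giving 5 unpaired electrons.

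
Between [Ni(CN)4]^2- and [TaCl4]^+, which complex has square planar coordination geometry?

For [Ni(CN)4]^2-: Summing ligand charges against the −2 overall charge gives an oxidation state of +2 for nickel. Nickel is a group-10 element; Ni(II) is therefore d⁸. Cyanide is a strong-field ligand (high in the spectrochemical series). A 3d d⁸ ion with strong-field ligands gains enough CFSE to favour square planar over tetrahedral. → square planar.
For [TaCl4]^+: Each chloride is −1; balancing the +1 overall charge requires Ta(V). Ta sits in group 5, so the d-electron count is 5 − 5 = 0. A d⁰ ion has no crystal-field stabilisation preference between square planar and tetrahedral, so four ligands adopt the sterically favoured tetrahedral geometry. → tetrahedral.

[Ni(CN)4]^2-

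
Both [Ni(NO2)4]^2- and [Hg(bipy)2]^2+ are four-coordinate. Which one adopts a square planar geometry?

[Ni(NO2)4]^2-

For [Ni(NO2)4]^2-: Ligand charges: each nitro (N-bound nitrite) is −1. With an overall charge of −2 the nickel centre must be in the +2 oxidation state. Nickel is a group-10 element; Ni(II) is therefore d⁸. Nitro (N-bound nitrite) is a strong-field ligand (high in the spectrochemical series). A 3d d⁸ ion with strong-field ligands gains enough CFSE to favour square planar over tetrahedral. → square planar.
For [Hg(bipy)2]^2+: Ligand charges: 2,2′-bipyridine is neutral. With an overall charge of +2 the mercury centre must be in the +2 oxidation state. Hg sits in group 12, so the d-electron count is 12 − 2 = 10. A d¹⁰ ion has no crystal-field stabilisation preference between square planar and tetrahedral, so four ligands adopt the sterically favoured tetrahedral geometry. → tetrahedral.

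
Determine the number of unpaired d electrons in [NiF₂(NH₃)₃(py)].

2 unpaired electrons

Summing ligand charges against the 0 overall charge gives an oxidation state of +2 for nickel.
Ni sits in group 10, so the d-electron count is 10 − 2 = 8.
In an octahedral field the d⁸ configuration is t₂g⁶e_g² (only one arrangement possible), giving 2 unpaired electrons.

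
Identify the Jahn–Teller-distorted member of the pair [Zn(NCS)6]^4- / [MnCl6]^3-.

[MnCl6]^3-

[Zn(NCS)6]^4-: Ligand charges: each isothiocyanate is −1. With an overall charge of −4 the zinc centre must be in the +2 oxidation state. Zn sits in group 12, so the d-electron count is 12 − 2 = 10. The d¹⁰ configuration leaves the e_g set evenly filled (or empty) — no strong Jahn–Teller driving force.
[MnCl6]^3-: Summing ligand charges against the −3 overall charge gives an oxidation state of +3 for manganese. Mn sits in group 7, so the d-electron count is 7 − 3 = 4. Chloride is a weak-field ligand for a first-row metal, so the complex is high-spin. The t₂g³e_g¹ (high-spin) configuration has an unevenly filled e_g set; the Jahn–Teller theorem predicts a tetragonal distortion (typically axial elongation) to lift the degeneracy.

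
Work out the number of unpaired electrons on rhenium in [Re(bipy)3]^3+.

Ligand charges: 2,2′-bipyridine is neutral. With an overall charge of +3 the rhenium centre must be in the +3 oxidation state.
Re sits in group 7, so the d-electron count is 7 − 3 = 4.
Counting donor atoms: 3×2,2′-bipyridine (bidentate) → 6 donors. Coordination number = 6.
The spin state decides the count: a 5d ion has a large Δₒ and is invariably low-spin.
An octahedral low-spin d⁴ ion is t₂g⁴e_g⁰, giving 2 unpaired electrons.

2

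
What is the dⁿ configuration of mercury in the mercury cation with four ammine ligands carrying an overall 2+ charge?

Ligand charges: ammonia is neutral. With an overall charge of +2 the mercury centre must be in the +2 oxidation state.
Group 12 minus oxidation state 2 gives a d¹⁰ configuration.

d10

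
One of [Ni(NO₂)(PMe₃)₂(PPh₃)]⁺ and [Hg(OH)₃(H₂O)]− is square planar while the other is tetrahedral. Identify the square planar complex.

[Ni(NO₂)(PMe₃)₂(PPh₃)]⁺

For [Ni(NO₂)(PMe₃)₂(PPh₃)]⁺: Summing ligand charges against the +1 overall charge gives an oxidation state of +2 for nickel. Group 10 minus oxidation state 2 gives a d⁸ configuration. Nitro (N-bound nitrite), trimethylphosphine, and triphenylphosphine are strong-field ligands (high in the spectrochemical series). A 3d d⁸ ion with strong-field ligands gains enough CFSE to favour square planar over tetrahedral. → square planar.
For [Hg(OH)₃(H₂O)]−: Ligand charges: each hydroxide is −1; water is neutral. With an overall charge of −1 the mercury centre must be in the +2 oxidation state. Hg sits in group 12, so the d-electron count is 12 − 2 = 10. A d¹⁰ ion has no crystal-field stabilisation preference between square planar and tetrahedral, so four ligands adopt the sterically favoured tetrahedral geometry. → tetrahedral.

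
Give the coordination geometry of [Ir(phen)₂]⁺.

Ligand charges: 1,10-phenanthroline is neutral. With an overall charge of +1 the iridium centre must be in the +1 oxidation state.
Group 9 minus oxidation state 1 gives a d⁸ configuration.
Counting donor atoms: 2×1,10-phenanthroline (bidentate) → 4 donors. Coordination number = 4.
A 5d d⁸ ion has a large crystal-field splitting; square planar leaves the high-energy d_{x²−y²} orbital empty and maximises CFSE.

square planar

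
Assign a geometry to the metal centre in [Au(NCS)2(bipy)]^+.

Ligand charges: each isothiocyanate is −1; 2,2′-bipyridine is neutral. With an overall charge of +1 the gold centre must be in the +3 oxidation state.
Gold is a group-11 element; Au(III) is therefore d⁸.
Counting donor atoms: 2×isothiocyanate (monodentate) → 2 donors; 1×2,2′-bipyridine (bidentate) → 2 donors. Coordination number = 4.
A 5d d⁸ ion has a large crystal-field splitting; square planar leaves the high-energy d_{x²−y²} orbital empty and maximises CFSE.

square planar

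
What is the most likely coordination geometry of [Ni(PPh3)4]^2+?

Summing ligand charges against the +2 overall charge gives an oxidation state of +2 for nickel.
Group 10 minus oxidation state 2 gives a d⁸ configuration.
Coordination number: 4.
Triphenylphosphine is a strong-field ligand (high in the spectrochemical series).
A 3d d⁸ ion with strong-field ligands gains enough CFSE to favour square planar over tetrahedral.

square planar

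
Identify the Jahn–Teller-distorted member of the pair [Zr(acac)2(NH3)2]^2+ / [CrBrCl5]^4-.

[Zr(acac)2(NH3)2]^2+: Summing ligand charges against the +2 overall charge gives an oxidation state of +4 for zirconium. Zr sits in group 4, so the d-electron count is 4 − 4 = 0. The d⁰ configuration leaves the e_g set evenly filled (or empty) — no strong Jahn–Teller driving force.
[CrBrCl5]^4-: Summing ligand charges against the −4 overall charge gives an oxidation state of +2 for chromium. Cr sits in group 6, so the d-electron count is 6 − 2 = 4. Bromide and chloride are weak-field ligands for a first-row metal, so the complex is high-spin. The t₂g³e_g¹ (high-spin) configuration has an unevenly filled e_g set; the Jahn–Teller theorem predicts a tetragonal distortion (typically axial elongation) to lift the degeneracy.

[CrBrCl5]^4-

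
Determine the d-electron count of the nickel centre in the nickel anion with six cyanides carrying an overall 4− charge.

d⁸

Each cyanide is −1; balancing the −4 overall charge requires Ni(II).
Group 10 minus oxidation state 2 gives a d⁸ configuration.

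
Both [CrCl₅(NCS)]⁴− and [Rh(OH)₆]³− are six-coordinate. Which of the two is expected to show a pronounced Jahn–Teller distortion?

[CrCl₅(NCS)]⁴−: Each chloride is −1; each isothiocyanate is −1; balancing the −4 overall charge requires Cr(II). Chromium is a group-6 element; Cr(II) is therefore d⁴. Chloride and isothiocyanate are weak-field ligands for a first-row metal, so the complex is high-spin. The t₂g³e_g¹ (high-spin) configuration has an unevenly filled e_g set; the Jahn–Teller theorem predicts a tetragonal distortion (typically axial elongation) to lift the degeneracy.
[Rh(OH)₆]³−: Each hydroxide is −1; balancing the −3 overall charge requires Rh(III). Group 9 minus oxidation state 3 gives a d⁶ configuration. A 4d ion has a large Δₒ and is invariably low-spin. The d⁶ configuration leaves the e_g set evenly filled (or empty) — no strong Jahn–Teller driving force.

[CrCl₅(NCS)]⁴−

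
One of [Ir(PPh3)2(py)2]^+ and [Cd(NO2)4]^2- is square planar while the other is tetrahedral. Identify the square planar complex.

[Ir(PPh3)2(py)2]^+

For [Ir(PPh3)2(py)2]^+: Ligand charges: triphenylphosphine is neutral; pyridine is neutral. With an overall charge of +1 the iridium centre must be in the +1 oxidation state. Iridium is a group-9 element; Ir(I) is therefore d⁸. A 5d d⁸ ion has a large crystal-field splitting; square planar leaves the high-energy d_{x²−y²} orbital empty and maximises CFSE. → square planar.
For [Cd(NO2)4]^2-: Ligand charges: each nitro (N-bound nitrite) is −1. With an overall charge of −2 the cadmium centre must be in the +2 oxidation state. Cadmium is a group-12 element; Cd(II) is therefore d¹⁰. A d¹⁰ ion has no crystal-field stabilisation preference between square planar and tetrahedral, so four ligands adopt the sterically favoured tetrahedral geometry. → tetrahedral.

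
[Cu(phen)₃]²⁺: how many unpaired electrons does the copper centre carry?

1,10-phenanthroline is neutral; balancing the +2 overall charge requires Cu(II).
Cu sits in group 11, so the d-electron count is 11 − 2 = 9.
Counting donor atoms: 3×1,10-phenanthroline (bidentate) → 6 donors. Coordination number = 6.
In an octahedral field the d⁹ configuration is t₂g⁶e_g³ (only one arrangement possible), giving 1 unpaired electron.

1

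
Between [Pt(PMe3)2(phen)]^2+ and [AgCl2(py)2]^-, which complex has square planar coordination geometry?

[Pt(PMe3)2(phen)]^2+

For [Pt(PMe3)2(phen)]^2+: Ligand charges: trimethylphosphine is neutral; 1,10-phenanthroline is neutral. With an overall charge of +2 the platinum centre must be in the +2 oxidation state. Platinum is a group-10 element; Pt(II) is therefore d⁸. A 5d d⁸ ion has a large crystal-field splitting; square planar leaves the high-energy d_{x²−y²} orbital empty and maximises CFSE. → square planar.
For [AgCl2(py)2]^-: Summing ligand charges against the −1 overall charge gives an oxidation state of +1 for silver. Silver is a group-11 element; Ag(I) is therefore d¹⁰. A d¹⁰ ion has no crystal-field stabilisation preference between square planar and tetrahedral, so four ligands adopt the sterically favoured tetrahedral geometry. → tetrahedral.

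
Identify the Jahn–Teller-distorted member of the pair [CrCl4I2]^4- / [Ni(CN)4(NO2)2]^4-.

[CrCl4I2]^4-: Ligand charges: each chloride is −1; each iodide is −1. With an overall charge of −4 the chromium centre must be in the +2 oxidation state. Group 6 minus oxidation state 2 gives a d⁴ configuration. Chloride and iodide are weak-field ligands for a first-row metal, so the complex is high-spin. The t₂g³e_g¹ (high-spin) configuration has an unevenly filled e_g set; the Jahn–Teller theorem predicts a tetragonal distortion (typically axial elongation) to lift the degeneracy.
[Ni(CN)4(NO2)2]^4-: Ligand charges: each cyanide is −1; each nitro (N-bound nitrite) is −1. With an overall charge of −4 the nickel centre must be in the +2 oxidation state. Nickel is a group-10 element; Ni(II) is therefore d⁸. The d⁸ configuration leaves the e_g set evenly filled (or empty) — no strong Jahn–Teller driving force.

[CrCl4I2]^4-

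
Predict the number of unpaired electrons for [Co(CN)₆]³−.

0

Ligand charges: each cyanide is −1. With an overall charge of −3 the cobalt centre must be in the +3 oxidation state.
Co sits in group 9, so the d-electron count is 9 − 3 = 6.
The spin state decides the count: Co(III) has an exceptionally large octahedral splitting and is low-spin with essentially every ligand except fluoride.
An octahedral low-spin d⁶ ion is t₂g⁶e_g⁰, giving 0 unpaired electrons.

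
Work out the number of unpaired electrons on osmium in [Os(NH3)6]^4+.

2

Ligand charges: ammonia is neutral. With an overall charge of +4 the osmium centre must be in the +4 oxidation state.
Os sits in group 8, so the d-electron count is 8 − 4 = 4.
The spin state decides the count: a 5d ion has a large Δₒ and is invariably low-spin.
An octahedral low-spin d⁴ ion is t₂g⁴e_g⁰, giving 2 unpaired electrons.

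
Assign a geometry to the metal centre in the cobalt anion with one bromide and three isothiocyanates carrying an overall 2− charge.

Each bromide is −1; each isothiocyanate is −1; balancing the −2 overall charge requires Co(II).
Cobalt is a group-9 element; Co(II) is therefore d⁷.
With 4 monodentate ligands the coordination number is 4.
Bromide and isothiocyanate are weak-field ligands.
For a high-spin 3d d⁷ ion with weak-field ligands the small Δₜ gives little square-planar CFSE advantage, so four ligands adopt the sterically favoured tetrahedral geometry.

tetrahedral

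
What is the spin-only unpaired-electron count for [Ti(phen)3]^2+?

2 unpaired electrons

1,10-phenanthroline is neutral; balancing the +2 overall charge requires Ti(II).
Group 4 minus oxidation state 2 gives a d² configuration.
Counting donor atoms: 3×1,10-phenanthroline (bidentate) → 6 donors. Coordination number = 6.
In an octahedral field the d² configuration is t₂g²e_g⁰ (only one arrangement possible), giving 2 unpaired electrons.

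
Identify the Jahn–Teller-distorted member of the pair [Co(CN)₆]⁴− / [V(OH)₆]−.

[Co(CN)₆]⁴−

[Co(CN)₆]⁴−: Each cyanide is −1; balancing the −4 overall charge requires Co(II). Cobalt is a group-9 element; Co(II) is therefore d⁷. Cyanide is a strong-field ligand (high in the spectrochemical series) for a first-row metal, so the complex is low-spin. The t₂g⁶e_g¹ (low-spin) configuration has an unevenly filled e_g set; the Jahn–Teller theorem predicts a tetragonal distortion (typically axial elongation) to lift the degeneracy.
[V(OH)₆]−: Ligand charges: each hydroxide is −1. With an overall charge of −1 the vanadium centre must be in the +5 oxidation state. V sits in group 5, so the d-electron count is 5 − 5 = 0. The d⁰ configuration leaves the e_g set evenly filled (or empty) — no strong Jahn–Teller driving force.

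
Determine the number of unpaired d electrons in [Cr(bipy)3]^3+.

2,2′-bipyridine is neutral; balancing the +3 overall charge requires Cr(III).
Chromium is a group-6 element; Cr(III) is therefore d³.
Counting donor atoms: 3×2,2′-bipyridine (bidentate) → 6 donors. Coordination number = 6.
In an octahedral field the d³ configuration is t₂g³e_g⁰ (only one arrangement possible), giving 3 unpaired electrons.

3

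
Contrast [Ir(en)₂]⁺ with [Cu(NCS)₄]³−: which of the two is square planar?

[Ir(en)₂]⁺

For [Ir(en)₂]⁺: Summing ligand charges against the +1 overall charge gives an oxidation state of +1 for iridium. Group 9 minus oxidation state 1 gives a d⁸ configuration. A 5d d⁸ ion has a large crystal-field splitting; square planar leaves the high-energy d_{x²−y²} orbital empty and maximises CFSE. → square planar.
For [Cu(NCS)₄]³−: Ligand charges: each isothiocyanate is −1. With an overall charge of −3 the copper centre must be in the +1 oxidation state. Group 11 minus oxidation state 1 gives a d¹⁰ configuration. A d¹⁰ ion has no crystal-field stabilisation preference between square planar and tetrahedral, so four ligands adopt the sterically favoured tetrahedral geometry. → tetrahedral.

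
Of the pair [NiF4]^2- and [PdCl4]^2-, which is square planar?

For [NiF4]^2-: Summing ligand charges against the −2 overall charge gives an oxidation state of +2 for nickel. Ni sits in group 10, so the d-electron count is 10 − 2 = 8. Fluoride is a weak-field ligand. With weak-field ligands the CFSE gain from square planar is small, so a 3d d⁸ ion takes the sterically preferred tetrahedral geometry. → tetrahedral.
For [PdCl4]^2-: Each chloride is −1; balancing the −2 overall charge requires Pd(II). Group 10 minus oxidation state 2 gives a d⁸ configuration. A 4d d⁸ ion has a large crystal-field splitting; square planar leaves the high-energy d_{x²−y²} orbital empty and maximises CFSE. → square planar.

[PdCl4]^2-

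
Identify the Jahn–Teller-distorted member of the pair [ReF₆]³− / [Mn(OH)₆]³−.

[Mn(OH)₆]³−

[ReF₆]³−: Ligand charges: each fluoride is −1. With an overall charge of −3 the rhenium centre must be in the +3 oxidation state. Re sits in group 7, so the d-electron count is 7 − 3 = 4. A 5d ion has a large Δₒ and is invariably low-spin. The d⁴ configuration leaves the e_g set evenly filled (or empty) — no strong Jahn–Teller driving force.
[Mn(OH)₆]³−: Each hydroxide is −1; balancing the −3 overall charge requires Mn(III). Group 7 minus oxidation state 3 gives a d⁴ configuration. Hydroxide is a weak-field ligand for a first-row metal, so the complex is high-spin. The t₂g³e_g¹ (high-spin) configuration has an unevenly filled e_g set; the Jahn–Teller theorem predicts a tetragonal distortion (typically axial elongation) to lift the degeneracy.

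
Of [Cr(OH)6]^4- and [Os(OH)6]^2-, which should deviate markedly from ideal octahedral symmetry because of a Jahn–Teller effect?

[Cr(OH)6]^4-

[Cr(OH)6]^4-: Each hydroxide is −1; balancing the −4 overall charge requires Cr(II). Cr sits in group 6, so the d-electron count is 6 − 2 = 4. Hydroxide is a weak-field ligand for a first-row metal, so the complex is high-spin. The t₂g³e_g¹ (high-spin) configuration has an unevenly filled e_g set; the Jahn–Teller theorem predicts a tetragonal distortion (typically axial elongation) to lift the degeneracy.
[Os(OH)6]^2-: Summing ligand charges against the −2 overall charge gives an oxidation state of +4 for osmium. Os sits in group 8, so the d-electron count is 8 − 4 = 4. A 5d ion has a large Δₒ and is invariably low-spin. The d⁴ configuration leaves the e_g set evenly filled (or empty) — no strong Jahn–Teller driving force.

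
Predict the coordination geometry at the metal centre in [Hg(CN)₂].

Ligand charges: each cyanide is −1. With an overall charge of 0 the mercury centre must be in the +2 oxidation state.
Group 12 minus oxidation state 2 gives a d¹⁰ configuration.
Coordination number: 2.
A d¹⁰ ion with only two ligands adopts a linear arrangement (sp hybridisation; no CFSE preference).

linear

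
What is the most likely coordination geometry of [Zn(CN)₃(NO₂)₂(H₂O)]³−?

Each cyanide is −1; each nitro (N-bound nitrite) is −1; water is neutral; balancing the −3 overall charge requires Zn(II).
Zn sits in group 12, so the d-electron count is 12 − 2 = 10.
With 6 monodentate ligands the coordination number is 6.
Six donors around a single metal centre give an octahedral coordination sphere.

octahedral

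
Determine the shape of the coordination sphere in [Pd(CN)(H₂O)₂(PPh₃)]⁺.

square planar

Each cyanide is −1; water is neutral; triphenylphosphine is neutral; balancing the +1 overall charge requires Pd(II).
Group 10 minus oxidation state 2 gives a d⁸ configuration.
With 4 monodentate ligands the coordination number is 4.
A 4d d⁸ ion has a large crystal-field splitting; square planar leaves the high-energy d_{x²−y²} orbital empty and maximises CFSE.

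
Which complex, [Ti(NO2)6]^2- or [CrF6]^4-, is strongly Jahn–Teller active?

[CrF6]^4-

[Ti(NO2)6]^2-: Ligand charges: each nitro (N-bound nitrite) is −1. With an overall charge of −2 the titanium centre must be in the +4 oxidation state. Titanium is a group-4 element; Ti(IV) is therefore d⁰. The d⁰ configuration leaves the e_g set evenly filled (or empty) — no strong Jahn–Teller driving force.
[CrF6]^4-: Each fluoride is −1; balancing the −4 overall charge requires Cr(II). Group 6 minus oxidation state 2 gives a d⁴ configuration. Fluoride is a weak-field ligand for a first-row metal, so the complex is high-spin. The t₂g³e_g¹ (high-spin) configuration has an unevenly filled e_g set; the Jahn–Teller theorem predicts a tetragonal distortion (typically axial elongation) to lift the degeneracy.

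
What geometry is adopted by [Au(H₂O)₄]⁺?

tetrahedral

Ligand charges: water is neutral. With an overall charge of +1 the gold centre must be in the +1 oxidation state.
Group 11 minus oxidation state 1 gives a d¹⁰ configuration.
Coordination number: 4.
A d¹⁰ ion has no crystal-field stabilisation preference between square planar and tetrahedral, so four ligands adopt the sterically favoured tetrahedral geometry.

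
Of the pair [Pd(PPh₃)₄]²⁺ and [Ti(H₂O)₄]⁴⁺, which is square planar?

For [Pd(PPh₃)₄]²⁺: Ligand charges: triphenylphosphine is neutral. With an overall charge of +2 the palladium centre must be in the +2 oxidation state. Group 10 minus oxidation state 2 gives a d⁸ configuration. A 4d d⁸ ion has a large crystal-field splitting; square planar leaves the high-energy d_{x²−y²} orbital empty and maximises CFSE. → square planar.
For [Ti(H₂O)₄]⁴⁺: Ligand charges: water is neutral. With an overall charge of +4 the titanium centre must be in the +4 oxidation state. Group 4 minus oxidation state 4 gives a d⁰ configuration. A d⁰ ion has no crystal-field stabilisation preference between square planar and tetrahedral, so four ligands adopt the sterically favoured tetrahedral geometry. → tetrahedral.

[Pd(PPh₃)₄]²⁺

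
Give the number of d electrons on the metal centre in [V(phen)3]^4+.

d1

1,10-phenanthroline is neutral; balancing the +4 overall charge requires V(IV).
V sits in group 5, so the d-electron count is 5 − 4 = 1.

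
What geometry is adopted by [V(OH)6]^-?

Summing ligand charges against the −1 overall charge gives an oxidation state of +5 for vanadium.
Vanadium is a group-5 element; V(V) is therefore d⁰.
Coordination number: 6.
Six donors around a single metal centre give an octahedral coordination sphere.

octahedral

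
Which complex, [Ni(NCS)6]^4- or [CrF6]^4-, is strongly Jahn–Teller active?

[Ni(NCS)6]^4-: Each isothiocyanate is −1; balancing the −4 overall charge requires Ni(II). Ni sits in group 10, so the d-electron count is 10 − 2 = 8. The d⁸ configuration leaves the e_g set evenly filled (or empty) — no strong Jahn–Teller driving force.
[CrF6]^4-: Each fluoride is −1; balancing the −4 overall charge requires Cr(II). Group 6 minus oxidation state 2 gives a d⁴ configuration. Fluoride is a weak-field ligand for a first-row metal, so the complex is high-spin. The t₂g³e_g¹ (high-spin) configuration has an unevenly filled e_g set; the Jahn–Teller theorem predicts a tetragonal distortion (typically axial elongation) to lift the degeneracy.

[CrF6]^4-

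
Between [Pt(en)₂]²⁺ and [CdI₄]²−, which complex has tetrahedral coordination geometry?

[CdI₄]²−

For [Pt(en)₂]²⁺: Ethylenediamine is neutral; balancing the +2 overall charge requires Pt(II). Platinum is a group-10 element; Pt(II) is therefore d⁸. A 5d d⁸ ion has a large crystal-field splitting; square planar leaves the high-energy d_{x²−y²} orbital empty and maximises CFSE. → square planar.
For [CdI₄]²−: Ligand charges: each iodide is −1. With an overall charge of −2 the cadmium centre must be in the +2 oxidation state. Cadmium is a group-12 element; Cd(II) is therefore d¹⁰. A d¹⁰ ion has no crystal-field stabilisation preference between square planar and tetrahedral, so four ligands adopt the sterically favoured tetrahedral geometry. → tetrahedral.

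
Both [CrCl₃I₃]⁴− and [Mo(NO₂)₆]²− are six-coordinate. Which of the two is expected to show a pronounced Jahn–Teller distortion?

[CrCl₃I₃]⁴−

[CrCl₃I₃]⁴−: Ligand charges: each chloride is −1; each iodide is −1. With an overall charge of −4 the chromium centre must be in the +2 oxidation state. Group 6 minus oxidation state 2 gives a d⁴ configuration. Chloride and iodide are weak-field ligands for a first-row metal, so the complex is high-spin. The t₂g³e_g¹ (high-spin) configuration has an unevenly filled e_g set; the Jahn–Teller theorem predicts a tetragonal distortion (typically axial elongation) to lift the degeneracy.
[Mo(NO₂)₆]²−: Summing ligand charges against the −2 overall charge gives an oxidation state of +4 for molybdenum. Group 6 minus oxidation state 4 gives a d² configuration. The d² configuration leaves the e_g set evenly filled (or empty) — no strong Jahn–Teller driving force.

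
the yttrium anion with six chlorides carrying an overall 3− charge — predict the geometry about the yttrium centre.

Summing ligand charges against the −3 overall charge gives an oxidation state of +3 for yttrium.
Y sits in group 3, so the d-electron count is 3 − 3 = 0.
With 6 monodentate ligands the coordination number is 6.
Six donors around a single metal centre give an octahedral coordination sphere.

octahedral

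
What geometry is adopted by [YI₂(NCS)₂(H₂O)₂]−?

octahedral

Ligand charges: each iodide is −1; each isothiocyanate is −1; water is neutral. With an overall charge of −1 the yttrium centre must be in the +3 oxidation state.
Yttrium is a group-3 element; Y(III) is therefore d⁰.
Coordination number: 6.
Six donors around a single metal centre give an octahedral coordination sphere.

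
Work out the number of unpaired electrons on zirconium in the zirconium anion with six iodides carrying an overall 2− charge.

Ligand charges: each iodide is −1. With an overall charge of −2 the zirconium centre must be in the +4 oxidation state.
Zirconium is a group-4 element; Zr(IV) is therefore d⁰.
In an octahedral field the d⁰ configuration is t₂g⁰e_g⁰, giving 0 unpaired electrons.

0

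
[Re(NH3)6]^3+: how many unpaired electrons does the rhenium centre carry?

Ammonia is neutral; balancing the +3 overall charge requires Re(III).
Re sits in group 7, so the d-electron count is 7 − 3 = 4.
The spin state decides the count: a 5d ion has a large Δₒ and is invariably low-spin.
An octahedral low-spin d⁴ ion is t₂g⁴e_g⁰, giving 2 unpaired electrons.

2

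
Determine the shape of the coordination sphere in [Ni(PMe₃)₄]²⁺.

square planar

Ligand charges: trimethylphosphine is neutral. With an overall charge of +2 the nickel centre must be in the +2 oxidation state.
Nickel is a group-10 element; Ni(II) is therefore d⁸.
With 4 monodentate ligands the coordination number is 4.
Trimethylphosphine is a strong-field ligand (high in the spectrochemical series).
A 3d d⁸ ion with strong-field ligands gains enough CFSE to favour square planar over tetrahedral.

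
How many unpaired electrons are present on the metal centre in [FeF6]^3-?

5 unpaired electrons

Each fluoride is −1; balancing the −3 overall charge requires Fe(III).
Group 8 minus oxidation state 3 gives a d⁵ configuration.
The spin state decides the count: Fluoride is a weak-field ligand for a first-row metal, so the complex is high-spin.
An octahedral high-spin d⁵ ion is t₂g³e_g², giving 5 unpaired electrons.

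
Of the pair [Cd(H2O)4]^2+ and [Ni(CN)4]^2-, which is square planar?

[Ni(CN)4]^2-

For [Cd(H2O)4]^2+: Summing ligand charges against the +2 overall charge gives an oxidation state of +2 for cadmium. Cd sits in group 12, so the d-electron count is 12 − 2 = 10. A d¹⁰ ion has no crystal-field stabilisation preference between square planar and tetrahedral, so four ligands adopt the sterically favoured tetrahedral geometry. → tetrahedral.
For [Ni(CN)4]^2-: Each cyanide is −1; balancing the −2 overall charge requires Ni(II). Nickel is a group-10 element; Ni(II) is therefore d⁸. Cyanide is a strong-field ligand (high in the spectrochemical series). A 3d d⁸ ion with strong-field ligands gains enough CFSE to favour square planar over tetrahedral. → square planar.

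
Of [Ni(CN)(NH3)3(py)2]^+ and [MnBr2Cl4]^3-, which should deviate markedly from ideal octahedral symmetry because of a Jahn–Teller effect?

[Ni(CN)(NH3)3(py)2]^+: Each cyanide is −1; ammonia is neutral; pyridine is neutral; balancing the +1 overall charge requires Ni(II). Nickel is a group-10 element; Ni(II) is therefore d⁸. The d⁸ configuration leaves the e_g set evenly filled (or empty) — no strong Jahn–Teller driving force.
[MnBr2Cl4]^3-: Ligand charges: each bromide is −1; each chloride is −1. With an overall charge of −3 the manganese centre must be in the +3 oxidation state. Group 7 minus oxidation state 3 gives a d⁴ configuration. Bromide and chloride are weak-field ligands for a first-row metal, so the complex is high-spin. The t₂g³e_g¹ (high-spin) configuration has an unevenly filled e_g set; the Jahn–Teller theorem predicts a tetragonal distortion (typically axial elongation) to lift the degeneracy.

[MnBr2Cl4]^3-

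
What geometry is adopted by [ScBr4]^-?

tetrahedral

Each bromide is −1; balancing the −1 overall charge requires Sc(III).
Group 3 minus oxidation state 3 gives a d⁰ configuration.
Coordination number: 4.
A d⁰ ion has no crystal-field stabilisation preference between square planar and tetrahedral, so four ligands adopt the sterically favoured tetrahedral geometry.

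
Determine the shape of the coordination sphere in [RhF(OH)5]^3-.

octahedral

Each fluoride is −1; each hydroxide is −1; balancing the −3 overall charge requires Rh(III).
Group 9 minus oxidation state 3 gives a d⁶ configuration.
Coordination number: 6.
Six donors around a single metal centre give an octahedral coordination sphere.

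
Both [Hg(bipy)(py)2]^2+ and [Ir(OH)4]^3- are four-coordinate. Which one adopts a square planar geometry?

For [Hg(bipy)(py)2]^2+: Summing ligand charges against the +2 overall charge gives an oxidation state of +2 for mercury. Group 12 minus oxidation state 2 gives a d¹⁰ configuration. A d¹⁰ ion has no crystal-field stabilisation preference between square planar and tetrahedral, so four ligands adopt the sterically favoured tetrahedral geometry. → tetrahedral.
For [Ir(OH)4]^3-: Each hydroxide is −1; balancing the −3 overall charge requires Ir(I). Group 9 minus oxidation state 1 gives a d⁸ configuration. A 5d d⁸ ion has a large crystal-field splitting; square planar leaves the high-energy d_{x²−y²} orbital empty and maximises CFSE. → square planar.

[Ir(OH)4]^3-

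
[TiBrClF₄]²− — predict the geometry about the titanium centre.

Ligand charges: each bromide is −1; each chloride is −1; each fluoride is −1. With an overall charge of −2 the titanium centre must be in the +4 oxidation state.
Group 4 minus oxidation state 4 gives a d⁰ configuration.
Coordination number: 6.
Six donors around a single metal centre give an octahedral coordination sphere.

octahedral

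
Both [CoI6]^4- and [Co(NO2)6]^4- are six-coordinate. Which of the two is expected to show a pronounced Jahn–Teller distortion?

[CoI6]^4-: Ligand charges: each iodide is −1. With an overall charge of −4 the cobalt centre must be in the +2 oxidation state. Cobalt is a group-9 element; Co(II) is therefore d⁷. Iodide is a weak-field ligand for a first-row metal, so the complex is high-spin. The d⁷ configuration leaves the e_g set evenly filled (or empty) — no strong Jahn–Teller driving force.
[Co(NO2)6]^4-: Each nitro (N-bound nitrite) is −1; balancing the −4 overall charge requires Co(II). Co sits in group 9, so the d-electron count is 9 − 2 = 7. Nitro (N-bound nitrite) is a strong-field ligand (high in the spectrochemical series) for a first-row metal, so the complex is low-spin. The t₂g⁶e_g¹ (low-spin) configuration has an unevenly filled e_g set; the Jahn–Teller theorem predicts a tetragonal distortion (typically axial elongation) to lift the degeneracy.

[Co(NO2)6]^4-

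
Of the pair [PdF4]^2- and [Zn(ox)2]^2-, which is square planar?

[PdF4]^2-

For [PdF4]^2-: Ligand charges: each fluoride is −1. With an overall charge of −2 the palladium centre must be in the +2 oxidation state. Group 10 minus oxidation state 2 gives a d⁸ configuration. A 4d d⁸ ion has a large crystal-field splitting; square planar leaves the high-energy d_{x²−y²} orbital empty and maximises CFSE. → square planar.
For [Zn(ox)2]^2-: Each oxalate is −2; balancing the −2 overall charge requires Zn(II). Group 12 minus oxidation state 2 gives a d¹⁰ configuration. A d¹⁰ ion has no crystal-field stabilisation preference between square planar and tetrahedral, so four ligands adopt the sterically favoured tetrahedral geometry. → tetrahedral.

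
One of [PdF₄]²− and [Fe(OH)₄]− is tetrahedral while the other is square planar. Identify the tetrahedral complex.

[Fe(OH)₄]−

For [PdF₄]²−: Ligand charges: each fluoride is −1. With an overall charge of −2 the palladium centre must be in the +2 oxidation state. Pd sits in group 10, so the d-electron count is 10 − 2 = 8. A 4d d⁸ ion has a large crystal-field splitting; square planar leaves the high-energy d_{x²−y²} orbital empty and maximises CFSE. → square planar.
For [Fe(OH)₄]−: Ligand charges: each hydroxide is −1. With an overall charge of −1 the iron centre must be in the +3 oxidation state. Iron is a group-8 element; Fe(III) is therefore d⁵. A high-spin d⁵ ion has zero CFSE in either geometry, so four ligands adopt the sterically favoured tetrahedral geometry. → tetrahedral.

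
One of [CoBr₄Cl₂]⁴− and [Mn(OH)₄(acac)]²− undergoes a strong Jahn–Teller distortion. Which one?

[CoBr₄Cl₂]⁴−: Each bromide is −1; each chloride is −1; balancing the −4 overall charge requires Co(II). Co sits in group 9, so the d-electron count is 9 − 2 = 7. Bromide and chloride are weak-field ligands for a first-row metal, so the complex is high-spin. The d⁷ configuration leaves the e_g set evenly filled (or empty) — no strong Jahn–Teller driving force.
[Mn(OH)₄(acac)]²−: Summing ligand charges against the −2 overall charge gives an oxidation state of +3 for manganese. Mn sits in group 7, so the d-electron count is 7 − 3 = 4. Acetylacetonate and hydroxide are weak-field ligands for a first-row metal, so the complex is high-spin. The t₂g³e_g¹ (high-spin) configuration has an unevenly filled e_g set; the Jahn–Teller theorem predicts a tetragonal distortion (typically axial elongation) to lift the degeneracy.

[Mn(OH)₄(acac)]²−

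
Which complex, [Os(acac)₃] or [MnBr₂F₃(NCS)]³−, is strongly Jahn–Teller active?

[MnBr₂F₃(NCS)]³−

[Os(acac)₃]: Each acetylacetonate is −1; balancing the 0 overall charge requires Os(III). Group 8 minus oxidation state 3 gives a d⁵ configuration. A 5d ion has a large Δₒ and is invariably low-spin. The d⁵ configuration leaves the e_g set evenly filled (or empty) — no strong Jahn–Teller driving force.
[MnBr₂F₃(NCS)]³−: Summing ligand charges against the −3 overall charge gives an oxidation state of +3 for manganese. Group 7 minus oxidation state 3 gives a d⁴ configuration. Bromide, fluoride, and isothiocyanate are weak-field ligands for a first-row metal, so the complex is high-spin. The t₂g³e_g¹ (high-spin) configuration has an unevenly filled e_g set; the Jahn–Teller theorem predicts a tetragonal distortion (typically axial elongation) to lift the degeneracy.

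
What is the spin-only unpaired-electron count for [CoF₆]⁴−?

3 unpaired electrons

Ligand charges: each fluoride is −1. With an overall charge of −4 the cobalt centre must be in the +2 oxidation state.
Cobalt is a group-9 element; Co(II) is therefore d⁷.
The spin state decides the count: Fluoride is a weak-field ligand for a first-row metal, so the complex is high-spin.
An octahedral high-spin d⁷ ion is t₂g⁵e_g², giving 3 unpaired electrons.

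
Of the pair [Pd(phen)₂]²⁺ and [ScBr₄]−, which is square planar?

For [Pd(phen)₂]²⁺: 1,10-phenanthroline is neutral; balancing the +2 overall charge requires Pd(II). Palladium is a group-10 element; Pd(II) is therefore d⁸. A 4d d⁸ ion has a large crystal-field splitting; square planar leaves the high-energy d_{x²−y²} orbital empty and maximises CFSE. → square planar.
For [ScBr₄]−: Ligand charges: each bromide is −1. With an overall charge of −1 the scandium centre must be in the +3 oxidation state. Scandium is a group-3 element; Sc(III) is therefore d⁰. A d⁰ ion has no crystal-field stabilisation preference between square planar and tetrahedral, so four ligands adopt the sterically favoured tetrahedral geometry. → tetrahedral.

[Pd(phen)₂]²⁺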